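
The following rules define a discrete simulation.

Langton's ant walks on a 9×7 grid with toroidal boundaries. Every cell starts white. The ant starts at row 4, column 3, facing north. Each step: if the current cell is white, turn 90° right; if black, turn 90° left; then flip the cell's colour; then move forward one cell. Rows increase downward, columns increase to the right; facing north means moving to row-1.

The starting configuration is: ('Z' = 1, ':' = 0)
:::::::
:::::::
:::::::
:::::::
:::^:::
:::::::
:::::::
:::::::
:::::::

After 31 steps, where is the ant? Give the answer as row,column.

0) :::::::
:::::::
:::::::
:::::::
:::^:::
:::::::
:::::::
:::::::
:::::::
1) :::::::
:::::::
:::::::
:::::::
:::Z>::
:::::::
:::::::
:::::::
:::::::
2) :::::::
:::::::
:::::::
:::::::
:::ZZ::
::::v::
:::::::
:::::::
:::::::
3) :::::::
:::::::
:::::::
:::::::
:::ZZ::
:::<Z::
:::::::
:::::::
:::::::
4) :::::::
:::::::
:::::::
:::::::
:::^Z::
:::ZZ::
:::::::
:::::::
:::::::
5) :::::::
:::::::
:::::::
:::::::
::<:Z::
:::ZZ::
:::::::
:::::::
:::::::
6) :::::::
:::::::
:::::::
::^::::
::Z:Z::
:::ZZ::
:::::::
:::::::
:::::::
7) :::::::
:::::::
:::::::
::Z>:::
::Z:Z::
:::ZZ::
:::::::
:::::::
:::::::
8) :::::::
:::::::
:::::::
::ZZ:::
::ZvZ::
:::ZZ::
:::::::
:::::::
:::::::
9) :::::::
:::::::
:::::::
::ZZ:::
::<ZZ::
:::ZZ::
:::::::
:::::::
:::::::
10) :::::::
:::::::
:::::::
::ZZ:::
:::ZZ::
::vZZ::
:::::::
:::::::
:::::::
11) :::::::
:::::::
:::::::
::ZZ:::
:::ZZ::
:<ZZZ::
:::::::
:::::::
:::::::
12) :::::::
:::::::
:::::::
::ZZ:::
:^:ZZ::
:ZZZZ::
:::::::
:::::::
:::::::
13) :::::::
:::::::
:::::::
::ZZ:::
:Z>ZZ::
:ZZZZ::
:::::::
:::::::
:::::::
14) :::::::
:::::::
:::::::
::ZZ:::
:ZZZZ::
:ZvZZ::
:::::::
:::::::
:::::::
15) :::::::
:::::::
:::::::
::ZZ:::
:ZZZZ::
:Z:>Z::
:::::::
:::::::
:::::::
16) :::::::
:::::::
:::::::
::ZZ:::
:ZZ^Z::
:Z::Z::
:::::::
:::::::
:::::::
17) :::::::
:::::::
:::::::
::ZZ:::
:Z<:Z::
:Z::Z::
:::::::
:::::::
:::::::
18) :::::::
:::::::
:::::::
::ZZ:::
:Z::Z::
:Zv:Z::
:::::::
:::::::
:::::::
19) :::::::
:::::::
:::::::
::ZZ:::
:Z::Z::
:<Z:Z::
:::::::
:::::::
:::::::
20) :::::::
:::::::
:::::::
::ZZ:::
:Z::Z::
::Z:Z::
:v:::::
:::::::
:::::::
21) :::::::
:::::::
:::::::
::ZZ:::
:Z::Z::
::Z:Z::
<Z:::::
:::::::
:::::::
22) :::::::
:::::::
:::::::
::ZZ:::
:Z::Z::
^:Z:Z::
ZZ:::::
:::::::
:::::::
23) :::::::
:::::::
:::::::
::ZZ:::
:Z::Z::
Z>Z:Z::
ZZ:::::
:::::::
:::::::
24) :::::::
:::::::
:::::::
::ZZ:::
:Z::Z::
ZZZ:Z::
Zv:::::
:::::::
:::::::
25) :::::::
:::::::
:::::::
::ZZ:::
:Z::Z::
ZZZ:Z::
Z:>::::
:::::::
:::::::
26) :::::::
:::::::
:::::::
::ZZ:::
:Z::Z::
ZZZ:Z::
Z:Z::::
::v::::
:::::::
27) :::::::
:::::::
:::::::
::ZZ:::
:Z::Z::
ZZZ:Z::
Z:Z::::
:<Z::::
:::::::
28) :::::::
:::::::
:::::::
::ZZ:::
:Z::Z::
ZZZ:Z::
Z^Z::::
:ZZ::::
:::::::
29) :::::::
:::::::
:::::::
::ZZ:::
:Z::Z::
ZZZ:Z::
ZZ>::::
:ZZ::::
:::::::
30) :::::::
:::::::
:::::::
::ZZ:::
:Z::Z::
ZZ^:Z::
ZZ:::::
:ZZ::::
:::::::
31) :::::::
:::::::
:::::::
::ZZ:::
:Z::Z::
Z<::Z::
ZZ:::::
:ZZ::::
:::::::

5,1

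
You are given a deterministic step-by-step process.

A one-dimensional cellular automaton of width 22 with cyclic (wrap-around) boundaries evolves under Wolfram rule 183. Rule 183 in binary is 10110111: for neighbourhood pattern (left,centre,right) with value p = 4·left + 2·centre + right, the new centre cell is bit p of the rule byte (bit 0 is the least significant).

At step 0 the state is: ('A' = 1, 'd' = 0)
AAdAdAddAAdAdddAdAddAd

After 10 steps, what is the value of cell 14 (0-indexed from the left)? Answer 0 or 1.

1

gen 0: AAdAdAddAAdAdddAdAddAd
gen 1: ddAAAAAAddAAAAAAAAAAAA
gen 2: AAdAAAAdAAdAAAAAAAAAAd
gen 3: ddAdAAdAddAdAAAAAAAAdA
gen 4: AAAAddAAAAAAdAAAAAAdAA
gen 5: AAAdAAdAAAAdAdAAAAdAdA
gen 6: AAdAddAdAAdAAAdAAdAAAd
gen 7: ddAAAAAAddAdAdAddAdAdA
gen 8: AAdAAAAdAAAAAAAAAAAAAA
gen 9: AdAdAAdAdAAAAAAAAAAAAA
gen 10: dAAAddAAAdAAAAAAAAAAAA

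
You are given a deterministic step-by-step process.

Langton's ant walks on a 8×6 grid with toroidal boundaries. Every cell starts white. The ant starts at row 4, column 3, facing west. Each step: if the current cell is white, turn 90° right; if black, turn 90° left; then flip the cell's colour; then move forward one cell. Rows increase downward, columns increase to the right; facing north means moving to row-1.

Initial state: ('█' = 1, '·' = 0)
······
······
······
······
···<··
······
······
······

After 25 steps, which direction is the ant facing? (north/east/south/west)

[0] ······
······
······
······
···<··
······
······
······
[1] ······
······
······
···^··
···█··
······
······
······
[2] ······
······
······
···█>·
···█··
······
······
······
[3] ······
······
······
···██·
···█v·
······
······
······
[4] ······
······
······
···██·
···<█·
······
······
······
[5] ······
······
······
···██·
····█·
···v··
······
······
[6] ······
······
······
···██·
····█·
··<█··
······
······
[7] ······
······
······
···██·
··^·█·
··██··
······
······
[8] ······
······
······
···██·
··█>█·
··██··
······
······
[9] ······
······
······
···██·
··███·
··█v··
······
······
[10] ······
······
······
···██·
··███·
··█·>·
······
······
[11] ······
······
······
···██·
··███·
··█·█·
····v·
······
[12] ······
······
······
···██·
··███·
··█·█·
···<█·
······
[13] ······
······
······
···██·
··███·
··█^█·
···██·
······
[14] ······
······
······
···██·
··███·
··██>·
···██·
······
[15] ······
······
······
···██·
··██^·
··██··
···██·
······
[16] ······
······
······
···██·
··█<··
··██··
···██·
······
[17] ······
······
······
···██·
··█···
··█v··
···██·
······
[18] ······
······
······
···██·
··█···
··█·>·
···██·
······
[19] ······
······
······
···██·
··█···
··█·█·
···█v·
······
[20] ······
······
······
···██·
··█···
··█·█·
···█·>
······
[21] ······
······
······
···██·
··█···
··█·█·
···█·█
·····v
[22] ······
······
······
···██·
··█···
··█·█·
···█·█
····<█
[23] ······
······
······
···██·
··█···
··█·█·
···█^█
····██
[24] ······
······
······
···██·
··█···
··█·█·
···██>
····██
[25] ······
······
······
···██·
··█···
··█·█^
···██·
····██

north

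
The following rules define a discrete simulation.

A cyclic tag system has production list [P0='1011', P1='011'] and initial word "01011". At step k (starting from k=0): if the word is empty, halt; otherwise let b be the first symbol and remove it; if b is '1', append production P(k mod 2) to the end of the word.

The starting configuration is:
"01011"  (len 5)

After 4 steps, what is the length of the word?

t=0: "01011"  (len 5)
t=1: "1011"  (len 4)
t=2: "011011"  (len 6)
t=3: "11011"  (len 5)
t=4: "1011011"  (len 7)

7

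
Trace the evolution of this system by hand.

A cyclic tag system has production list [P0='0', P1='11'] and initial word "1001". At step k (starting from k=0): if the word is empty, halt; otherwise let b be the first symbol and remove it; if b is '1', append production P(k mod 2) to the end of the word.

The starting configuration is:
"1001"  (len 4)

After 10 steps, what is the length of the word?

3

t=0: "1001"  (len 4)
t=1: "0010"  (len 4)
t=2: "010"  (len 3)
t=3: "10"  (len 2)
t=4: "011"  (len 3)
t=5: "11"  (len 2)
t=6: "111"  (len 3)
t=7: "110"  (len 3)
t=8: "1011"  (len 4)
t=9: "0110"  (len 4)
t=10: "110"  (len 3)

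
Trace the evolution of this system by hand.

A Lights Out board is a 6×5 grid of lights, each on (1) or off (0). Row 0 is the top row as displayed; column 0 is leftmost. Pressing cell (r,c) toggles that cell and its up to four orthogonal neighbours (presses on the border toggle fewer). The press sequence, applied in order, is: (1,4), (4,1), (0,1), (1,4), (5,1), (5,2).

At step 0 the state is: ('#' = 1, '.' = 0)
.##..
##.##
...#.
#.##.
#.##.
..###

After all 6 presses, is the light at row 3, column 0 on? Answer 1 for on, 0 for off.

t=0: .##..
##.##
...#.
#.##.
#.##.
..###
t=1: .##.#
##...
...##
#.##.
#.##.
..###
t=2: .##.#
##...
...##
####.
.#.#.
.####
t=3: #...#
#....
...##
####.
.#.#.
.####
t=4: #....
#..##
...#.
####.
.#.#.
.####
t=5: #....
#..##
...#.
####.
...#.
#..##
t=6: #....
#..##
...#.
####.
..##.
###.#

1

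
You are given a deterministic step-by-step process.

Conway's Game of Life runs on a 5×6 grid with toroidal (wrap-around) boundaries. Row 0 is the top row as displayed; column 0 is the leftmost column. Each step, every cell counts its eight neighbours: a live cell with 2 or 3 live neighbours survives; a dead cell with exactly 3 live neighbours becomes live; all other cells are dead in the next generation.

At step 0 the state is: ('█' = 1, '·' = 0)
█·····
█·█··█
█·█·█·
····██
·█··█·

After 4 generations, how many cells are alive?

11

step 0: █·····
█·█··█
█·█·█·
····██
·█··█·
step 1: █·····
█··█··
█···█·
██··█·
█···█·
step 2: ██····
██····
█··██·
██·██·
█·····
step 3: ·····█
··█···
···██·
█████·
··█···
step 4: ······
···██·
····██
·█··██
█·█·██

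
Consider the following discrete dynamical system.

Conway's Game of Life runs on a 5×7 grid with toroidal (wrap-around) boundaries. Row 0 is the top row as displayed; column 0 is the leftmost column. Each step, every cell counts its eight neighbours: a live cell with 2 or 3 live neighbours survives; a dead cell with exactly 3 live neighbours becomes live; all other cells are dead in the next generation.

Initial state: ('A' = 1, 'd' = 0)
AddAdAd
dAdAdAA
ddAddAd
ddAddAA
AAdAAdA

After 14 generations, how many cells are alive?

0) AddAdAd
dAdAdAA
ddAddAd
ddAddAA
AAdAAdA
1) dddAddd
AAdAdAd
AAAAddd
ddAdddd
dAdAddd
2) AAdAddd
AddAddA
AddAAdA
Adddddd
dddAddd
3) AAdAAdA
dddAdAd
dAdAAAd
AddAAdA
AAAdddd
4) dddAAAA
dAddddd
Adddddd
ddddddA
ddddddd
5) ddddAAd
AdddAAA
Adddddd
ddddddd
ddddAdA
6) AddAddd
AdddAdd
AddddAd
ddddddd
ddddAdd
7) dddAAdd
AAddAdd
ddddddA
ddddddd
ddddddd
8) dddAAdd
AddAAAd
Adddddd
ddddddd
ddddddd
9) dddAdAd
dddAdAA
ddddAdA
ddddddd
ddddddd
10) dddddAA
dddAddA
ddddAdA
ddddddd
ddddddd
11) dddddAA
AdddAdA
dddddAd
ddddddd
ddddddd
12) AddddAA
AdddAdd
dddddAA
ddddddd
ddddddd
13) AddddAA
AdddAdd
dddddAA
ddddddd
ddddddA
14) AddddAd
AdddAdd
dddddAA
dddddAA
AddddAA

11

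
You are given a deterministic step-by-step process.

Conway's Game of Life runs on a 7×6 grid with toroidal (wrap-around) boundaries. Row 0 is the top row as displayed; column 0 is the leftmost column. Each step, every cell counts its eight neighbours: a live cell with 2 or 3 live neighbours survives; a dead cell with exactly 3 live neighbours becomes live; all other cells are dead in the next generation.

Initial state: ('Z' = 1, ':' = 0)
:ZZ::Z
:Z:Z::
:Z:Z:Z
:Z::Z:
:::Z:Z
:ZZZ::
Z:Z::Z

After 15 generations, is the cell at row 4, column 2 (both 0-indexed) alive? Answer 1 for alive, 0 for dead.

0) :ZZ::Z
:Z:Z::
:Z:Z:Z
:Z::Z:
:::Z:Z
:ZZZ::
Z:Z::Z
1) :::ZZZ
:Z:Z::
:Z:Z::
:::Z:Z
ZZ:Z::
:Z:Z:Z
::::ZZ
2) Z:ZZ:Z
Z::Z::
Z::Z::
:Z:Z::
:Z:Z:Z
:Z:Z:Z
::Z:::
3) Z:ZZZZ
Z::Z::
ZZ:ZZ:
:Z:Z::
:Z:Z::
:Z:Z::
:::::Z
4) ZZZZ::
::::::
ZZ:ZZZ
:Z:Z::
ZZ:ZZ:
Z:::Z:
:Z:::Z
5) ZZZ:::
::::::
ZZ:ZZZ
::::::
ZZ:ZZ:
::ZZZ:
:::ZZZ
6) ZZZZZZ
:::ZZ:
Z:::ZZ
::::::
:Z::ZZ
ZZ::::
Z::::Z
7) :ZZ:::
::::::
:::ZZZ
::::::
:Z:::Z
:Z::Z:
:::Z::
8) ::Z:::
::ZZZ:
::::Z:
Z::::Z
Z:::::
Z:Z:Z:
:Z:Z::
9) :Z::Z:
::Z:Z:
::::Z:
Z::::Z
Z:::::
Z:ZZ:Z
:Z:Z::
10) :Z::Z:
::::ZZ
:::ZZ:
Z::::Z
::::Z:
Z:ZZZZ
:Z:Z:Z
11) ::ZZ::
:::::Z
Z::Z::
:::Z:Z
:Z::::
ZZZ:::
:Z::::
12) ::Z:::
::ZZZ:
Z::::Z
Z:Z:Z:
:Z::::
Z:Z:::
Z::Z::
13) :ZZ:Z:
:ZZZZZ
Z:Z:::
Z:::::
Z:ZZ:Z
Z:Z:::
::ZZ::
14) Z::::Z
::::ZZ
Z:Z:Z:
Z:ZZ::
Z:ZZ:Z
Z:::ZZ
::::::
15) Z:::ZZ
:Z:ZZ:
Z:Z:Z:
Z:::::
::Z:::
ZZ:ZZ:
::::Z:

1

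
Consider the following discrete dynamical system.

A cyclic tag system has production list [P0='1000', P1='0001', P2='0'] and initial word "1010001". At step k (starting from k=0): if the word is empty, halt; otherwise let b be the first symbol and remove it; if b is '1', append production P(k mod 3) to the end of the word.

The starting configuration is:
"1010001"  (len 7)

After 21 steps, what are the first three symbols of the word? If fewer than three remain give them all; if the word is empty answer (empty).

gen 0: "1010001"  (len 7)
gen 1: "0100011000"  (len 10)
gen 2: "100011000"  (len 9)
gen 3: "000110000"  (len 9)
gen 4: "00110000"  (len 8)
gen 5: "0110000"  (len 7)
gen 6: "110000"  (len 6)
gen 7: "100001000"  (len 9)
gen 8: "000010000001"  (len 12)
gen 9: "00010000001"  (len 11)
gen 10: "0010000001"  (len 10)
gen 11: "010000001"  (len 9)
gen 12: "10000001"  (len 8)
gen 13: "00000011000"  (len 11)
gen 14: "0000011000"  (len 10)
gen 15: "000011000"  (len 9)
gen 16: "00011000"  (len 8)
gen 17: "0011000"  (len 7)
gen 18: "011000"  (len 6)
gen 19: "11000"  (len 5)
gen 20: "10000001"  (len 8)
gen 21: "00000010"  (len 8)

000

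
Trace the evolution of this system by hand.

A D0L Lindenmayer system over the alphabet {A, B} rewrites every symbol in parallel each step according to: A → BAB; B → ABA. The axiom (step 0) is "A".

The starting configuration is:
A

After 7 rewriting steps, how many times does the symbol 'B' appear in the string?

t=0: A
t=1: BAB
t=2: ABABABABA
t=3: BABABABABABABABABABABABABAB
t=4: ABABABABABABABABABABABABABABABABABABABABABABABABABABABABABABABABABABABABABABABABA
t=5: BABABABABABABABABABABABABABABABABABABABABABABABABABABABABA…ABABABABABABABABABABABABABABABABABABABABABABABABABABABABAB  (len 243)
t=6: ABABABABABABABABABABABABABABABABABABABABABABABABABABABABAB…BABABABABABABABABABABABABABABABABABABABABABABABABABABABABA  (len 729)
t=7: BABABABABABABABABABABABABABABABABABABABABABABABABABABABABA…ABABABABABABABABABABABABABABABABABABABABABABABABABABABABAB  (len 2187)

1094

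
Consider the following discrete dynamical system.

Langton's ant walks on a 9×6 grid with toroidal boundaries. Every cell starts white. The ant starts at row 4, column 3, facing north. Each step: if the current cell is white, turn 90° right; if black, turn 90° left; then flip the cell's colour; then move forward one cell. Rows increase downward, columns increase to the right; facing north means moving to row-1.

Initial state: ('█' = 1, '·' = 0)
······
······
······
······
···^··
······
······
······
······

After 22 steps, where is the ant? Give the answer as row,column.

5,0

[0] ······
······
······
······
···^··
······
······
······
······
[1] ······
······
······
······
···█>·
······
······
······
······
[2] ······
······
······
······
···██·
····v·
······
······
······
[3] ······
······
······
······
···██·
···<█·
······
······
······
[4] ······
······
······
······
···^█·
···██·
······
······
······
[5] ······
······
······
······
··<·█·
···██·
······
······
······
[6] ······
······
······
··^···
··█·█·
···██·
······
······
······
[7] ······
······
······
··█>··
··█·█·
···██·
······
······
······
[8] ······
······
······
··██··
··█v█·
···██·
······
······
······
[9] ······
······
······
··██··
··<██·
···██·
······
······
······
[10] ······
······
······
··██··
···██·
··v██·
······
······
······
[11] ······
······
······
··██··
···██·
·<███·
······
······
······
[12] ······
······
······
··██··
·^·██·
·████·
······
······
······
[13] ······
······
······
··██··
·█>██·
·████·
······
······
······
[14] ······
······
······
··██··
·████·
·█v██·
······
······
······
[15] ······
······
······
··██··
·████·
·█·>█·
······
······
······
[16] ······
······
······
··██··
·██^█·
·█··█·
······
······
······
[17] ······
······
······
··██··
·█<·█·
·█··█·
······
······
······
[18] ······
······
······
··██··
·█··█·
·█v·█·
······
······
······
[19] ······
······
······
··██··
·█··█·
·<█·█·
······
······
······
[20] ······
······
······
··██··
·█··█·
··█·█·
·v····
······
······
[21] ······
······
······
··██··
·█··█·
··█·█·
<█····
······
······
[22] ······
······
······
··██··
·█··█·
^·█·█·
██····
······
······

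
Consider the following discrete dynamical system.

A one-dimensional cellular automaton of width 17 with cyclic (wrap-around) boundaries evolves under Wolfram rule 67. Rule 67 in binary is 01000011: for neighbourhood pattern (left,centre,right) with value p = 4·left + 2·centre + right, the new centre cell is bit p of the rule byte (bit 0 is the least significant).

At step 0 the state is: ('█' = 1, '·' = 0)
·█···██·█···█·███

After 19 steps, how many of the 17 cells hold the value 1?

6

t=0: ·█···██·█···█·███
t=1: ···██·█···██····█
t=2: ·██·█···██·█·███·
t=3: █·█···██·█·····█·
t=4: ····██·█···████··
t=5: ████·█···██···█·█
t=6: ···█···██·█·██···
t=7: ███··██·█····█·██
t=8: ··█·█·█···███····
t=9: ██······██··█·███
t=10: ·█·█████·█·█·····
t=11: █······█·····████
t=12: █·█████··████····
t=13: ······█·█···█·███
t=14: ·█████····██····█
t=15: ·····█·███·█·███·
t=16: █████····█·····█·
t=17: ····█·███··████··
t=18: ████····█·█···█·█
t=19: ···█·███····██···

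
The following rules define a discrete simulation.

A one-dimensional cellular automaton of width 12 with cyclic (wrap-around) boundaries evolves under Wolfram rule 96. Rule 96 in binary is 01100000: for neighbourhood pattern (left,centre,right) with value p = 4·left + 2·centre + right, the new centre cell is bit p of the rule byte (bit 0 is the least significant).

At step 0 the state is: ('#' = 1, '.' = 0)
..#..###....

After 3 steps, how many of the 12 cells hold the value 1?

0

gen 0: ..#..###....
gen 1: .......#....
gen 2: ............
gen 3: ............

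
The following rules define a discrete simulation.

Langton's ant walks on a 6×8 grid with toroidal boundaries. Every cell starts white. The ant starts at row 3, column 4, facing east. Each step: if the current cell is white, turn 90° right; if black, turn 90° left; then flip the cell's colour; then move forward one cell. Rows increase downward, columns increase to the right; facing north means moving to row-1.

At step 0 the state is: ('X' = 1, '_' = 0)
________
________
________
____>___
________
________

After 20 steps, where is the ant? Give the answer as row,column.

1,2

t=0: ________
________
________
____>___
________
________
t=1: ________
________
________
____X___
____v___
________
t=2: ________
________
________
____X___
___<X___
________
t=3: ________
________
________
___^X___
___XX___
________
t=4: ________
________
________
___X>___
___XX___
________
t=5: ________
________
____^___
___X____
___XX___
________
t=6: ________
________
____X>__
___X____
___XX___
________
t=7: ________
________
____XX__
___X_v__
___XX___
________
t=8: ________
________
____XX__
___X<X__
___XX___
________
t=9: ________
________
____^X__
___XXX__
___XX___
________
t=10: ________
________
___<_X__
___XXX__
___XX___
________
t=11: ________
___^____
___X_X__
___XXX__
___XX___
________
t=12: ________
___X>___
___X_X__
___XXX__
___XX___
________
t=13: ________
___XX___
___XvX__
___XXX__
___XX___
________
t=14: ________
___XX___
___<XX__
___XXX__
___XX___
________
t=15: ________
___XX___
____XX__
___vXX__
___XX___
________
t=16: ________
___XX___
____XX__
____>X__
___XX___
________
t=17: ________
___XX___
____^X__
_____X__
___XX___
________
t=18: ________
___XX___
___<_X__
_____X__
___XX___
________
t=19: ________
___^X___
___X_X__
_____X__
___XX___
________
t=20: ________
__<_X___
___X_X__
_____X__
___XX___
________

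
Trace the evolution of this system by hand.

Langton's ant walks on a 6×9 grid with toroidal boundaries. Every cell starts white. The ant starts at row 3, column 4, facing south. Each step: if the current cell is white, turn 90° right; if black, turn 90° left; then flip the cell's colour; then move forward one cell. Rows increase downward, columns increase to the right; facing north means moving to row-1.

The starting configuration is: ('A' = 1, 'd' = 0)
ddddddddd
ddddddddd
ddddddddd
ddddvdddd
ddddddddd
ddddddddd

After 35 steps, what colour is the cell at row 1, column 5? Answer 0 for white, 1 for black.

0) ddddddddd
ddddddddd
ddddddddd
ddddvdddd
ddddddddd
ddddddddd
1) ddddddddd
ddddddddd
ddddddddd
ddd<Adddd
ddddddddd
ddddddddd
2) ddddddddd
ddddddddd
ddd^ddddd
dddAAdddd
ddddddddd
ddddddddd
3) ddddddddd
ddddddddd
dddA>dddd
dddAAdddd
ddddddddd
ddddddddd
4) ddddddddd
ddddddddd
dddAAdddd
dddAvdddd
ddddddddd
ddddddddd
5) ddddddddd
ddddddddd
dddAAdddd
dddAd>ddd
ddddddddd
ddddddddd
6) ddddddddd
ddddddddd
dddAAdddd
dddAdAddd
dddddvddd
ddddddddd
7) ddddddddd
ddddddddd
dddAAdddd
dddAdAddd
dddd<Addd
ddddddddd
8) ddddddddd
ddddddddd
dddAAdddd
dddA^Addd
ddddAAddd
ddddddddd
9) ddddddddd
ddddddddd
dddAAdddd
dddAA>ddd
ddddAAddd
ddddddddd
10) ddddddddd
ddddddddd
dddAA^ddd
dddAAdddd
ddddAAddd
ddddddddd
11) ddddddddd
ddddddddd
dddAAA>dd
dddAAdddd
ddddAAddd
ddddddddd
12) ddddddddd
ddddddddd
dddAAAAdd
dddAAdvdd
ddddAAddd
ddddddddd
13) ddddddddd
ddddddddd
dddAAAAdd
dddAA<Add
ddddAAddd
ddddddddd
14) ddddddddd
ddddddddd
dddAA^Add
dddAAAAdd
ddddAAddd
ddddddddd
15) ddddddddd
ddddddddd
dddA<dAdd
dddAAAAdd
ddddAAddd
ddddddddd
16) ddddddddd
ddddddddd
dddAddAdd
dddAvAAdd
ddddAAddd
ddddddddd
17) ddddddddd
ddddddddd
dddAddAdd
dddAd>Add
ddddAAddd
ddddddddd
18) ddddddddd
ddddddddd
dddAd^Add
dddAddAdd
ddddAAddd
ddddddddd
19) ddddddddd
ddddddddd
dddAdA>dd
dddAddAdd
ddddAAddd
ddddddddd
20) ddddddddd
dddddd^dd
dddAdAddd
dddAddAdd
ddddAAddd
ddddddddd
21) ddddddddd
ddddddA>d
dddAdAddd
dddAddAdd
ddddAAddd
ddddddddd
22) ddddddddd
ddddddAAd
dddAdAdvd
dddAddAdd
ddddAAddd
ddddddddd
23) ddddddddd
ddddddAAd
dddAdA<Ad
dddAddAdd
ddddAAddd
ddddddddd
24) ddddddddd
dddddd^Ad
dddAdAAAd
dddAddAdd
ddddAAddd
ddddddddd
25) ddddddddd
ddddd<dAd
dddAdAAAd
dddAddAdd
ddddAAddd
ddddddddd
26) ddddd^ddd
dddddAdAd
dddAdAAAd
dddAddAdd
ddddAAddd
ddddddddd
27) dddddA>dd
dddddAdAd
dddAdAAAd
dddAddAdd
ddddAAddd
ddddddddd
28) dddddAAdd
dddddAvAd
dddAdAAAd
dddAddAdd
ddddAAddd
ddddddddd
29) dddddAAdd
ddddd<AAd
dddAdAAAd
dddAddAdd
ddddAAddd
ddddddddd
30) dddddAAdd
ddddddAAd
dddAdvAAd
dddAddAdd
ddddAAddd
ddddddddd
31) dddddAAdd
ddddddAAd
dddAdd>Ad
dddAddAdd
ddddAAddd
ddddddddd
32) dddddAAdd
dddddd^Ad
dddAdddAd
dddAddAdd
ddddAAddd
ddddddddd
33) dddddAAdd
ddddd<dAd
dddAdddAd
dddAddAdd
ddddAAddd
ddddddddd
34) ddddd^Add
dddddAdAd
dddAdddAd
dddAddAdd
ddddAAddd
ddddddddd
35) dddd<dAdd
dddddAdAd
dddAdddAd
dddAddAdd
ddddAAddd
ddddddddd

1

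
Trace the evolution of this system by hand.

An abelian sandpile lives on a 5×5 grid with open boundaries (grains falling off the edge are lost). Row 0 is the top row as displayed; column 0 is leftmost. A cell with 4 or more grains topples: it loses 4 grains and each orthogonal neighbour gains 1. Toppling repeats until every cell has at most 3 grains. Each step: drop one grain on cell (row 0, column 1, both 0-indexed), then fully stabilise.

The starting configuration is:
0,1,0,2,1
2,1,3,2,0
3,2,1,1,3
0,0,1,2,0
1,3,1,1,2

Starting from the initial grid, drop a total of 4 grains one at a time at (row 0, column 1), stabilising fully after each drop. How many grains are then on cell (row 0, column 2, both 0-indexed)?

1

t=0: 0,1,0,2,1
2,1,3,2,0
3,2,1,1,3
0,0,1,2,0
1,3,1,1,2
t=1: 0,2,0,2,1
2,1,3,2,0
3,2,1,1,3
0,0,1,2,0
1,3,1,1,2
t=2: 0,3,0,2,1
2,1,3,2,0
3,2,1,1,3
0,0,1,2,0
1,3,1,1,2
t=3: 1,0,1,2,1
2,2,3,2,0
3,2,1,1,3
0,0,1,2,0
1,3,1,1,2
t=4: 1,1,1,2,1
2,2,3,2,0
3,2,1,1,3
0,0,1,2,0
1,3,1,1,2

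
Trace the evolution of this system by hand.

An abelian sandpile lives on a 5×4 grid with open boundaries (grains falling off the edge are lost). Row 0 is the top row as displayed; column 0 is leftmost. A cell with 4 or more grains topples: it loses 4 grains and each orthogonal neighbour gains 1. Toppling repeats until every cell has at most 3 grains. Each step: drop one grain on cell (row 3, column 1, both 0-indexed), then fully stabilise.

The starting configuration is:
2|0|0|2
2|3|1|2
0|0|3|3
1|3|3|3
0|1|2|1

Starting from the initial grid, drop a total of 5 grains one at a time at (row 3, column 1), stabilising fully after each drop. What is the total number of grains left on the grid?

35

t=0: 2|0|0|2
2|3|1|2
0|0|3|3
1|3|3|3
0|1|2|1
t=1: 2|0|0|2
2|3|2|3
0|2|1|1
2|1|2|1
0|2|3|2
t=2: 2|0|0|2
2|3|2|3
0|2|1|1
2|2|2|1
0|2|3|2
t=3: 2|0|0|2
2|3|2|3
0|2|1|1
2|3|2|1
0|2|3|2
t=4: 2|0|0|2
2|3|2|3
0|3|1|1
3|0|3|1
0|3|3|2
t=5: 2|0|0|2
2|3|2|3
0|3|1|1
3|1|3|1
0|3|3|2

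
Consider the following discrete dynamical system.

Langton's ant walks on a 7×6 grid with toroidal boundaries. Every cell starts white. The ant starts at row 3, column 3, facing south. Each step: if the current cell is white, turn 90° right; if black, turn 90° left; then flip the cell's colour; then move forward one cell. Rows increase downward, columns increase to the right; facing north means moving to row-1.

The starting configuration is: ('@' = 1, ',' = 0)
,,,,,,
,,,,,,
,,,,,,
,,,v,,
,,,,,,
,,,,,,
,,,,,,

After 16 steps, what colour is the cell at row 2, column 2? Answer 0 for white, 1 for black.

k=0  ,,,,,,
,,,,,,
,,,,,,
,,,v,,
,,,,,,
,,,,,,
,,,,,,
k=1  ,,,,,,
,,,,,,
,,,,,,
,,<@,,
,,,,,,
,,,,,,
,,,,,,
k=2  ,,,,,,
,,,,,,
,,^,,,
,,@@,,
,,,,,,
,,,,,,
,,,,,,
k=3  ,,,,,,
,,,,,,
,,@>,,
,,@@,,
,,,,,,
,,,,,,
,,,,,,
k=4  ,,,,,,
,,,,,,
,,@@,,
,,@v,,
,,,,,,
,,,,,,
,,,,,,
k=5  ,,,,,,
,,,,,,
,,@@,,
,,@,>,
,,,,,,
,,,,,,
,,,,,,
k=6  ,,,,,,
,,,,,,
,,@@,,
,,@,@,
,,,,v,
,,,,,,
,,,,,,
k=7  ,,,,,,
,,,,,,
,,@@,,
,,@,@,
,,,<@,
,,,,,,
,,,,,,
k=8  ,,,,,,
,,,,,,
,,@@,,
,,@^@,
,,,@@,
,,,,,,
,,,,,,
k=9  ,,,,,,
,,,,,,
,,@@,,
,,@@>,
,,,@@,
,,,,,,
,,,,,,
k=10  ,,,,,,
,,,,,,
,,@@^,
,,@@,,
,,,@@,
,,,,,,
,,,,,,
k=11  ,,,,,,
,,,,,,
,,@@@>
,,@@,,
,,,@@,
,,,,,,
,,,,,,
k=12  ,,,,,,
,,,,,,
,,@@@@
,,@@,v
,,,@@,
,,,,,,
,,,,,,
k=13  ,,,,,,
,,,,,,
,,@@@@
,,@@<@
,,,@@,
,,,,,,
,,,,,,
k=14  ,,,,,,
,,,,,,
,,@@^@
,,@@@@
,,,@@,
,,,,,,
,,,,,,
k=15  ,,,,,,
,,,,,,
,,@<,@
,,@@@@
,,,@@,
,,,,,,
,,,,,,
k=16  ,,,,,,
,,,,,,
,,@,,@
,,@v@@
,,,@@,
,,,,,,
,,,,,,

1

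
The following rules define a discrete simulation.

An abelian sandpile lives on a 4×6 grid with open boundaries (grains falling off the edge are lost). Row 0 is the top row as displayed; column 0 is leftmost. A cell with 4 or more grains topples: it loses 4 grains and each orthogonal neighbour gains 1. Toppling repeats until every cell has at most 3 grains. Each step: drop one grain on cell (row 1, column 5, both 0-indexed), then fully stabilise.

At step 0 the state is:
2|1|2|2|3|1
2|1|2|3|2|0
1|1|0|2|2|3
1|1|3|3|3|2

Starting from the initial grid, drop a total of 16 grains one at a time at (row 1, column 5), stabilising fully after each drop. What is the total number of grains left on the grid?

43

step 0: 2|1|2|2|3|1
2|1|2|3|2|0
1|1|0|2|2|3
1|1|3|3|3|2
step 1: 2|1|2|2|3|1
2|1|2|3|2|1
1|1|0|2|2|3
1|1|3|3|3|2
step 2: 2|1|2|2|3|1
2|1|2|3|2|2
1|1|0|2|2|3
1|1|3|3|3|2
step 3: 2|1|2|2|3|1
2|1|2|3|2|3
1|1|0|2|2|3
1|1|3|3|3|2
step 4: 2|1|2|2|3|2
2|1|2|3|3|1
1|1|0|2|3|0
1|1|3|3|3|3
step 5: 2|1|2|2|3|2
2|1|2|3|3|2
1|1|0|2|3|0
1|1|3|3|3|3
step 6: 2|1|2|2|3|2
2|1|2|3|3|3
1|1|0|2|3|0
1|1|3|3|3|3
step 7: 2|1|3|0|2|0
2|1|3|2|3|2
1|1|2|1|2|3
1|2|0|2|2|0
step 8: 2|1|3|0|2|0
2|1|3|2|3|3
1|1|2|1|2|3
1|2|0|2|2|0
step 9: 2|1|3|0|3|1
2|1|3|3|1|2
1|1|2|2|0|1
1|2|0|2|3|1
step 10: 2|1|3|0|3|1
2|1|3|3|1|3
1|1|2|2|0|1
1|2|0|2|3|1
step 11: 2|1|3|0|3|2
2|1|3|3|2|0
1|1|2|2|0|2
1|2|0|2|3|1
step 12: 2|1|3|0|3|2
2|1|3|3|2|1
1|1|2|2|0|2
1|2|0|2|3|1
step 13: 2|1|3|0|3|2
2|1|3|3|2|2
1|1|2|2|0|2
1|2|0|2|3|1
step 14: 2|1|3|0|3|2
2|1|3|3|2|3
1|1|2|2|0|2
1|2|0|2|3|1
step 15: 2|1|3|0|3|3
2|1|3|3|3|0
1|1|2|2|0|3
1|2|0|2|3|1
step 16: 2|1|3|0|3|3
2|1|3|3|3|1
1|1|2|2|0|3
1|2|0|2|3|1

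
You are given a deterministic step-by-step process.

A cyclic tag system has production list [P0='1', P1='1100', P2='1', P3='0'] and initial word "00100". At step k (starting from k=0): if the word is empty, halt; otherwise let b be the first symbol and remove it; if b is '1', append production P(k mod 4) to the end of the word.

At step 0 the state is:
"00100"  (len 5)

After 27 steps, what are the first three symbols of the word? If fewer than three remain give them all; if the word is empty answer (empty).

[0] "00100"  (len 5)
[1] "0100"  (len 4)
[2] "100"  (len 3)
[3] "001"  (len 3)
[4] "01"  (len 2)
[5] "1"  (len 1)
[6] "1100"  (len 4)
[7] "1001"  (len 4)
[8] "0010"  (len 4)
[9] "010"  (len 3)
[10] "10"  (len 2)
[11] "01"  (len 2)
[12] "1"  (len 1)
[13] "1"  (len 1)
[14] "1100"  (len 4)
[15] "1001"  (len 4)
[16] "0010"  (len 4)
[17] "010"  (len 3)
[18] "10"  (len 2)
[19] "01"  (len 2)
[20] "1"  (len 1)
[21] "1"  (len 1)
[22] "1100"  (len 4)
[23] "1001"  (len 4)
[24] "0010"  (len 4)
[25] "010"  (len 3)
[26] "10"  (len 2)
[27] "01"  (len 2)

01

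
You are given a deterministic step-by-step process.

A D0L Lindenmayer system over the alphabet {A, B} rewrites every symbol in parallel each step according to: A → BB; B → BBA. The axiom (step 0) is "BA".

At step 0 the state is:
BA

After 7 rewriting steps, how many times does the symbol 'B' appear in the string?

[0] BA
[1] BBABB
[2] BBABBABBBBABBA
[3] BBABBABBBBABBABBBBABBABBABBABBBBABBABB
[4] BBABBABBBBABBABBBBABBABBABBABBBBABBABBBBABBABBABBABBBBABBABBBBABBABBBBABBABBBBABBABBABBABBBBABBABBBBABBA
[5] BBABBABBBBABBABBBBABBABBABBABBBBABBABBBBABBABBABBABBBBABBA…ABBABBBBABBABBBBABBABBABBABBBBABBABBBBABBABBABBABBBBABBABB  (len 284)
[6] BBABBABBBBABBABBBBABBABBABBABBBBABBABBBBABBABBABBABBBBABBA…ABBABBBBABBABBBBABBABBBBABBABBBBABBABBABBABBBBABBABBBBABBA  (len 776)
[7] BBABBABBBBABBABBBBABBABBABBABBBBABBABBBBABBABBABBABBBBABBA…ABBABBBBABBABBBBABBABBABBABBBBABBABBBBABBABBABBABBBBABBABB  (len 2120)

1552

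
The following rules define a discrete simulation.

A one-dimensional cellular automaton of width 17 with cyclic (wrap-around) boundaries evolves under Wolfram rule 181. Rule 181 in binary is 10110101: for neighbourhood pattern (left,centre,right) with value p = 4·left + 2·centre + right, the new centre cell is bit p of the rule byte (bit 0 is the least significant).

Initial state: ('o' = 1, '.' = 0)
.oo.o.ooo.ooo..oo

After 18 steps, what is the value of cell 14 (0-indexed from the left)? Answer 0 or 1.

1

step 0: .oo.o.ooo.ooo..oo
step 1: o..ooo.o.o.o.o...
step 2: oo..o.oooooooooo.
step 3: ..o.oo.oooooooo.o
step 4: o.oo..o.oooooo.oo
step 5: .o..o.oo.oooo.o.o
step 6: ooo.oo..o.oo.oooo
step 7: oo.o..o.oo..o.ooo
step 8: o.ooo.oo..o.oo.oo
step 9: .o.o.o..o.oo..o.o
step 10: ooooooo.oo..o.ooo
step 11: oooooo.o..o.oo.oo
step 12: ooooo.ooo.oo..o.o
step 13: oooo.o.o.o..o.oo.
step 14: .oo.ooooooo.oo..o
step 15: o..o.ooooo.o..o.o
step 16: .o.oo.ooo.ooo.oo.
step 17: .oo..o.o.o.o.o..o
step 18: o..o.oooooooooo.o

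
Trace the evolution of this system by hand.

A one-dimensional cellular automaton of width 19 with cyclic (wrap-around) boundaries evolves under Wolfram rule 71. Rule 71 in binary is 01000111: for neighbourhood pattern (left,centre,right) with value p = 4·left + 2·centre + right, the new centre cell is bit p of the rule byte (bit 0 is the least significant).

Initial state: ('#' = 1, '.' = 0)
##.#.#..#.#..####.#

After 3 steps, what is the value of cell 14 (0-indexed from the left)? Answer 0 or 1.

step 0: ##.#.#..#.#..####.#
step 1: .#.#.#.##.#.#...#..
step 2: ##.#.#..#.#.#.###.#
step 3: .#.#.#.##.#.#...#..

0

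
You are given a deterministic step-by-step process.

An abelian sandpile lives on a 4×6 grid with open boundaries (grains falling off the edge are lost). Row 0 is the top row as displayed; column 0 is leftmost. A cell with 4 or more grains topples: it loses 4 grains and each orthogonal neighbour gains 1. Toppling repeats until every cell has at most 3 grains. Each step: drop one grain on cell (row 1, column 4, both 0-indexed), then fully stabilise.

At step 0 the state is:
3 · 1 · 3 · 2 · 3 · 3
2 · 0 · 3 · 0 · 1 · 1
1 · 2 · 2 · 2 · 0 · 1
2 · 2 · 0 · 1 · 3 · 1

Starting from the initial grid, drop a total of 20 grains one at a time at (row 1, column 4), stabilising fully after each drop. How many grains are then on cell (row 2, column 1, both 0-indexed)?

3

gen 0: 3 · 1 · 3 · 2 · 3 · 3
2 · 0 · 3 · 0 · 1 · 1
1 · 2 · 2 · 2 · 0 · 1
2 · 2 · 0 · 1 · 3 · 1
gen 1: 3 · 1 · 3 · 2 · 3 · 3
2 · 0 · 3 · 0 · 2 · 1
1 · 2 · 2 · 2 · 0 · 1
2 · 2 · 0 · 1 · 3 · 1
gen 2: 3 · 1 · 3 · 2 · 3 · 3
2 · 0 · 3 · 0 · 3 · 1
1 · 2 · 2 · 2 · 0 · 1
2 · 2 · 0 · 1 · 3 · 1
gen 3: 3 · 1 · 3 · 3 · 1 · 0
2 · 0 · 3 · 1 · 1 · 3
1 · 2 · 2 · 2 · 1 · 1
2 · 2 · 0 · 1 · 3 · 1
gen 4: 3 · 1 · 3 · 3 · 1 · 0
2 · 0 · 3 · 1 · 2 · 3
1 · 2 · 2 · 2 · 1 · 1
2 · 2 · 0 · 1 · 3 · 1
gen 5: 3 · 1 · 3 · 3 · 1 · 0
2 · 0 · 3 · 1 · 3 · 3
1 · 2 · 2 · 2 · 1 · 1
2 · 2 · 0 · 1 · 3 · 1
gen 6: 3 · 1 · 3 · 3 · 2 · 1
2 · 0 · 3 · 2 · 1 · 0
1 · 2 · 2 · 2 · 2 · 2
2 · 2 · 0 · 1 · 3 · 1
gen 7: 3 · 1 · 3 · 3 · 2 · 1
2 · 0 · 3 · 2 · 2 · 0
1 · 2 · 2 · 2 · 2 · 2
2 · 2 · 0 · 1 · 3 · 1
gen 8: 3 · 1 · 3 · 3 · 2 · 1
2 · 0 · 3 · 2 · 3 · 0
1 · 2 · 2 · 2 · 2 · 2
2 · 2 · 0 · 1 · 3 · 1
gen 9: 3 · 1 · 3 · 3 · 3 · 1
2 · 0 · 3 · 3 · 0 · 1
1 · 2 · 2 · 2 · 3 · 2
2 · 2 · 0 · 1 · 3 · 1
gen 10: 3 · 1 · 3 · 3 · 3 · 1
2 · 0 · 3 · 3 · 1 · 1
1 · 2 · 2 · 2 · 3 · 2
2 · 2 · 0 · 1 · 3 · 1
gen 11: 3 · 1 · 3 · 3 · 3 · 1
2 · 0 · 3 · 3 · 2 · 1
1 · 2 · 2 · 2 · 3 · 2
2 · 2 · 0 · 1 · 3 · 1
gen 12: 3 · 1 · 3 · 3 · 3 · 1
2 · 0 · 3 · 3 · 3 · 1
1 · 2 · 2 · 2 · 3 · 2
2 · 2 · 0 · 1 · 3 · 1
gen 13: 3 · 2 · 1 · 2 · 1 · 2
2 · 1 · 2 · 3 · 3 · 2
1 · 3 · 0 · 1 · 2 · 3
2 · 2 · 1 · 3 · 0 · 2
gen 14: 3 · 2 · 1 · 3 · 2 · 2
2 · 1 · 3 · 0 · 1 · 3
1 · 3 · 0 · 2 · 3 · 3
2 · 2 · 1 · 3 · 0 · 2
gen 15: 3 · 2 · 1 · 3 · 2 · 2
2 · 1 · 3 · 0 · 2 · 3
1 · 3 · 0 · 2 · 3 · 3
2 · 2 · 1 · 3 · 0 · 2
gen 16: 3 · 2 · 1 · 3 · 2 · 2
2 · 1 · 3 · 0 · 3 · 3
1 · 3 · 0 · 2 · 3 · 3
2 · 2 · 1 · 3 · 0 · 2
gen 17: 3 · 2 · 1 · 3 · 3 · 3
2 · 1 · 3 · 1 · 2 · 1
1 · 3 · 0 · 3 · 1 · 1
2 · 2 · 1 · 3 · 1 · 3
gen 18: 3 · 2 · 1 · 3 · 3 · 3
2 · 1 · 3 · 1 · 3 · 1
1 · 3 · 0 · 3 · 1 · 1
2 · 2 · 1 · 3 · 1 · 3
gen 19: 3 · 2 · 2 · 0 · 2 · 0
2 · 1 · 3 · 3 · 1 · 3
1 · 3 · 0 · 3 · 2 · 1
2 · 2 · 1 · 3 · 1 · 3
gen 20: 3 · 2 · 2 · 0 · 2 · 0
2 · 1 · 3 · 3 · 2 · 3
1 · 3 · 0 · 3 · 2 · 1
2 · 2 · 1 · 3 · 1 · 3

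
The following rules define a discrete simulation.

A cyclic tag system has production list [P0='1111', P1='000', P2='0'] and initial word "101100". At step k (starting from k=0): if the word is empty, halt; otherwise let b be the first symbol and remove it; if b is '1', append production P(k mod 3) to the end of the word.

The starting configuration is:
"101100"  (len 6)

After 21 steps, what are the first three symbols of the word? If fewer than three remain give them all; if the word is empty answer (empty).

001

0) "101100"  (len 6)
1) "011001111"  (len 9)
2) "11001111"  (len 8)
3) "10011110"  (len 8)
4) "00111101111"  (len 11)
5) "0111101111"  (len 10)
6) "111101111"  (len 9)
7) "111011111111"  (len 12)
8) "11011111111000"  (len 14)
9) "10111111110000"  (len 14)
10) "01111111100001111"  (len 17)
11) "1111111100001111"  (len 16)
12) "1111111000011110"  (len 16)
13) "1111110000111101111"  (len 19)
14) "111110000111101111000"  (len 21)
15) "111100001111011110000"  (len 21)
16) "111000011110111100001111"  (len 24)
17) "11000011110111100001111000"  (len 26)
18) "10000111101111000011110000"  (len 26)
19) "00001111011110000111100001111"  (len 29)
20) "0001111011110000111100001111"  (len 28)
21) "001111011110000111100001111"  (len 27)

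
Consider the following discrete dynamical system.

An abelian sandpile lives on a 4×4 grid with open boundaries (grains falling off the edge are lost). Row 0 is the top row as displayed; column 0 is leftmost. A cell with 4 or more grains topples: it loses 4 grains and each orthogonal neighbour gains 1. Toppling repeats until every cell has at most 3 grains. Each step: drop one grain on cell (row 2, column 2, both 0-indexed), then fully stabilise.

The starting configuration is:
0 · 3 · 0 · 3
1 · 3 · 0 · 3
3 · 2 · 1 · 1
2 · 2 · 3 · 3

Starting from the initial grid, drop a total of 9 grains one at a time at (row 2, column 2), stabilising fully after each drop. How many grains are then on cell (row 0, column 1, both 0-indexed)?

k=0  0 · 3 · 0 · 3
1 · 3 · 0 · 3
3 · 2 · 1 · 1
2 · 2 · 3 · 3
k=1  0 · 3 · 0 · 3
1 · 3 · 0 · 3
3 · 2 · 2 · 1
2 · 2 · 3 · 3
k=2  0 · 3 · 0 · 3
1 · 3 · 0 · 3
3 · 2 · 3 · 1
2 · 2 · 3 · 3
k=3  0 · 3 · 0 · 3
1 · 3 · 1 · 3
3 · 3 · 1 · 3
2 · 3 · 1 · 0
k=4  0 · 3 · 0 · 3
1 · 3 · 1 · 3
3 · 3 · 2 · 3
2 · 3 · 1 · 0
k=5  0 · 3 · 0 · 3
1 · 3 · 1 · 3
3 · 3 · 3 · 3
2 · 3 · 1 · 0
k=6  1 · 0 · 3 · 0
3 · 2 · 0 · 2
1 · 3 · 3 · 1
0 · 1 · 3 · 1
k=7  1 · 0 · 3 · 0
3 · 3 · 1 · 2
2 · 0 · 2 · 2
0 · 3 · 0 · 2
k=8  1 · 0 · 3 · 0
3 · 3 · 1 · 2
2 · 0 · 3 · 2
0 · 3 · 0 · 2
k=9  1 · 0 · 3 · 0
3 · 3 · 2 · 2
2 · 1 · 0 · 3
0 · 3 · 1 · 2

0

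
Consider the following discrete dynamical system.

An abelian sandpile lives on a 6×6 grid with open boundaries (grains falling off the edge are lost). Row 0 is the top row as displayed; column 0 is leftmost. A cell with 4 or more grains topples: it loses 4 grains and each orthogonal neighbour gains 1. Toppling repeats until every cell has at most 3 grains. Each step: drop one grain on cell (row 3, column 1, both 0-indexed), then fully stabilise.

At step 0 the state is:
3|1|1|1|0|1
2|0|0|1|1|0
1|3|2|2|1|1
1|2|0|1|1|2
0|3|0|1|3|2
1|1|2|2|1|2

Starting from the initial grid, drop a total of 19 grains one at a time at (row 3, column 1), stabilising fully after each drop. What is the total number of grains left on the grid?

[0] 3|1|1|1|0|1
2|0|0|1|1|0
1|3|2|2|1|1
1|2|0|1|1|2
0|3|0|1|3|2
1|1|2|2|1|2
[1] 3|1|1|1|0|1
2|0|0|1|1|0
1|3|2|2|1|1
1|3|0|1|1|2
0|3|0|1|3|2
1|1|2|2|1|2
[2] 3|1|1|1|0|1
2|1|0|1|1|0
2|0|3|2|1|1
2|2|1|1|1|2
1|0|1|1|3|2
1|2|2|2|1|2
[3] 3|1|1|1|0|1
2|1|0|1|1|0
2|0|3|2|1|1
2|3|1|1|1|2
1|0|1|1|3|2
1|2|2|2|1|2
[4] 3|1|1|1|0|1
2|1|0|1|1|0
2|1|3|2|1|1
3|0|2|1|1|2
1|1|1|1|3|2
1|2|2|2|1|2
[5] 3|1|1|1|0|1
2|1|0|1|1|0
2|1|3|2|1|1
3|1|2|1|1|2
1|1|1|1|3|2
1|2|2|2|1|2
[6] 3|1|1|1|0|1
2|1|0|1|1|0
2|1|3|2|1|1
3|2|2|1|1|2
1|1|1|1|3|2
1|2|2|2|1|2
[7] 3|1|1|1|0|1
2|1|0|1|1|0
2|1|3|2|1|1
3|3|2|1|1|2
1|1|1|1|3|2
1|2|2|2|1|2
[8] 3|1|1|1|0|1
2|1|0|1|1|0
3|2|3|2|1|1
0|1|3|1|1|2
2|2|1|1|3|2
1|2|2|2|1|2
[9] 3|1|1|1|0|1
2|1|0|1|1|0
3|2|3|2|1|1
0|2|3|1|1|2
2|2|1|1|3|2
1|2|2|2|1|2
[10] 3|1|1|1|0|1
2|1|0|1|1|0
3|2|3|2|1|1
0|3|3|1|1|2
2|2|1|1|3|2
1|2|2|2|1|2
[11] 3|1|1|1|0|1
3|2|1|1|1|0
0|1|1|3|1|1
2|2|1|2|1|2
2|3|2|1|3|2
1|2|2|2|1|2
[12] 3|1|1|1|0|1
3|2|1|1|1|0
0|1|1|3|1|1
2|3|1|2|1|2
2|3|2|1|3|2
1|2|2|2|1|2
[13] 3|1|1|1|0|1
3|2|1|1|1|0
0|2|1|3|1|1
3|1|2|2|1|2
3|0|3|1|3|2
1|3|2|2|1|2
[14] 3|1|1|1|0|1
3|2|1|1|1|0
0|2|1|3|1|1
3|2|2|2|1|2
3|0|3|1|3|2
1|3|2|2|1|2
[15] 3|1|1|1|0|1
3|2|1|1|1|0
0|2|1|3|1|1
3|3|2|2|1|2
3|0|3|1|3|2
1|3|2|2|1|2
[16] 3|1|1|1|0|1
3|2|1|1|1|0
1|3|1|3|1|1
1|1|3|2|1|2
0|2|3|1|3|2
2|3|2|2|1|2
[17] 3|1|1|1|0|1
3|2|1|1|1|0
1|3|1|3|1|1
1|2|3|2|1|2
0|2|3|1|3|2
2|3|2|2|1|2
[18] 3|1|1|1|0|1
3|2|1|1|1|0
1|3|1|3|1|1
1|3|3|2|1|2
0|2|3|1|3|2
2|3|2|2|1|2
[19] 3|1|1|1|0|1
3|3|1|1|1|0
2|0|3|3|1|1
2|3|1|3|1|2
1|1|2|2|3|2
3|1|0|3|1|2

59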